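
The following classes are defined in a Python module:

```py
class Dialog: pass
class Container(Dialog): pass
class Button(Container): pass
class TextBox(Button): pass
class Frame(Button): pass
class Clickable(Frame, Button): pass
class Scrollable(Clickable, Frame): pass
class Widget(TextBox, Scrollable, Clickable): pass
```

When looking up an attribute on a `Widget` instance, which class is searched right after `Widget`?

TextBox

L[Widget] = Widget + merge(L[TextBox], L[Scrollable], L[Clickable], [TextBox Scrollable Clickable])
  take TextBox:  [TextBox Button Container Dialog object] + [Scrollable Clickable Frame Button Container Dialog object] + [Clickable Frame Button Container Dialog object] + [TextBox Scrollable Clickable]
  take Scrollable:  [Button Container Dialog object] + [Scrollable Clickable Frame Button Container Dialog object] + [Clickable Frame Button Container Dialog object] + [Scrollable Clickable]
  take Clickable:  [Button Container Dialog object] + [Clickable Frame Button Container Dialog object] + [Clickable Frame Button Container Dialog object] + [Clickable]
  take Frame:  [Button Container Dialog object] + [Frame Button Container Dialog object] + [Frame Button Container Dialog object]
  take Button:  [Button Container Dialog object] + [Button Container Dialog object] + [Button Container Dialog object]
  take Container:  [Container Dialog object] + [Container Dialog object] + [Container Dialog object]
  take Dialog:  [Dialog object] + [Dialog object] + [Dialog object]
  take object:  [object] + [object] + [object]
MRO: Widget TextBox Scrollable Clickable Frame Button Container Dialog object
Widget is at position 0; next is TextBox.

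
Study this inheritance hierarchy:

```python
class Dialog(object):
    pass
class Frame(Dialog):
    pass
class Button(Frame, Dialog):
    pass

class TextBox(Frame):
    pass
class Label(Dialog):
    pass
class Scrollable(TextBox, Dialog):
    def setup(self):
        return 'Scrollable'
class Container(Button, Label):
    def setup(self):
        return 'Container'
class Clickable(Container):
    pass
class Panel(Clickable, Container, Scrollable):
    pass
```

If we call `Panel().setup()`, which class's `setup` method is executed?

Container

L[Panel] = Panel + merge(L[Clickable], L[Container], L[Scrollable], [Clickable Container Scrollable])
  take Clickable:  [Clickable Container Button Frame Label Dialog object] + [Container Button Frame Label Dialog object] + [Scrollable TextBox Frame Dialog object] + [Clickable Container Scrollable]
  take Container:  [Container Button Frame Label Dialog object] + [Container Button Frame Label Dialog object] + [Scrollable TextBox Frame Dialog object] + [Container Scrollable]
  take Button:  [Button Frame Label Dialog object] + [Button Frame Label Dialog object] + [Scrollable TextBox Frame Dialog object] + [Scrollable]
  take Scrollable:  [Frame Label Dialog object] + [Frame Label Dialog object] + [Scrollable TextBox Frame Dialog object] + [Scrollable]
  take TextBox:  [Frame Label Dialog object] + [Frame Label Dialog object] + [TextBox Frame Dialog object]
  take Frame:  [Frame Label Dialog object] + [Frame Label Dialog object] + [Frame Dialog object]
  take Label:  [Label Dialog object] + [Label Dialog object] + [Dialog object]
  take Dialog:  [Dialog object] + [Dialog object] + [Dialog object]
  take object:  [object] + [object] + [object]
MRO: Panel Clickable Container Button Scrollable TextBox Frame Label Dialog object
setup is defined in: Container, Scrollable. First along the MRO is Container.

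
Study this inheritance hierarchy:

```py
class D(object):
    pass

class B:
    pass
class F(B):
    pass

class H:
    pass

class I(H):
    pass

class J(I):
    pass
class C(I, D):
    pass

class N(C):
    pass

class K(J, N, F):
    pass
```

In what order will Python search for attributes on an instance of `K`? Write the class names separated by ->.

K -> J -> N -> C -> I -> H -> D -> F -> B -> object

L[K] = K + merge(L[J], L[N], L[F], [J N F])
  take J:  [J I H object] + [N C I H D object] + [F B object] + [J N F]
  take N:  [I H object] + [N C I H D object] + [F B object] + [N F]
  take C:  [I H object] + [C I H D object] + [F B object] + [F]
  take I:  [I H object] + [I H D object] + [F B object] + [F]
  take H:  [H object] + [H D object] + [F B object] + [F]
  take D:  [object] + [D object] + [F B object] + [F]
  take F:  [object] + [object] + [F B object] + [F]
  take B:  [object] + [object] + [B object]
  take object:  [object] + [object] + [object]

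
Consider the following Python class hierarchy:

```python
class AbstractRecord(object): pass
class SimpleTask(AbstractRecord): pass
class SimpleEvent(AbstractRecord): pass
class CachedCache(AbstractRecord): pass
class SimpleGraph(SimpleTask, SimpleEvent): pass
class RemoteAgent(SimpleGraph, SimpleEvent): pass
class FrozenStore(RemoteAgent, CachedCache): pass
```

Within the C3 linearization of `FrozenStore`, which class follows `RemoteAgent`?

L[FrozenStore] = FrozenStore + merge(L[RemoteAgent], L[CachedCache], [RemoteAgent CachedCache])
  take RemoteAgent:  [RemoteAgent SimpleGraph SimpleTask SimpleEvent AbstractRecord object] + [CachedCache AbstractRecord object] + [RemoteAgent CachedCache]
  take SimpleGraph:  [SimpleGraph SimpleTask SimpleEvent AbstractRecord object] + [CachedCache AbstractRecord object] + [CachedCache]
  take SimpleTask:  [SimpleTask SimpleEvent AbstractRecord object] + [CachedCache AbstractRecord object] + [CachedCache]
  take SimpleEvent:  [SimpleEvent AbstractRecord object] + [CachedCache AbstractRecord object] + [CachedCache]
  take CachedCache:  [AbstractRecord object] + [CachedCache AbstractRecord object] + [CachedCache]
  take AbstractRecord:  [AbstractRecord object] + [AbstractRecord object]
  take object:  [object] + [object]
MRO: FrozenStore RemoteAgent SimpleGraph SimpleTask SimpleEvent CachedCache AbstractRecord object
RemoteAgent is at position 1; next is SimpleGraph.

SimpleGraph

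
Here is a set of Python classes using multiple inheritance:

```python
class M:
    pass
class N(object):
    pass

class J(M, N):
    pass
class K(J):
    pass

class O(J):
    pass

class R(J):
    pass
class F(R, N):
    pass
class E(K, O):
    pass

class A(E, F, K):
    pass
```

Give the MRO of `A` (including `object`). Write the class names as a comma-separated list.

A, E, F, K, O, R, J, M, N, object

L[A] = A + merge(L[E], L[F], L[K], [E F K])
  take E:  [E K O J M N object] + [F R J M N object] + [K J M N object] + [E F K]
  take F:  [K O J M N object] + [F R J M N object] + [K J M N object] + [F K]
  take K:  [K O J M N object] + [R J M N object] + [K J M N object] + [K]
  take O:  [O J M N object] + [R J M N object] + [J M N object]
  take R:  [J M N object] + [R J M N object] + [J M N object]
  take J:  [J M N object] + [J M N object] + [J M N object]
  take M:  [M N object] + [M N object] + [M N object]
  take N:  [N object] + [N object] + [N object]
  take object:  [object] + [object] + [object]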